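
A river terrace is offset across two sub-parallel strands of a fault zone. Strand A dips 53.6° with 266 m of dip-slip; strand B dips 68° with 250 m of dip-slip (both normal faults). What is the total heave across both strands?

heave_A = 266 × cos(53.6°) = 157.8 m
heave_B = 250 × cos(68°) = 93.65 m
total = 157.8 + 93.65 = 252 m

252 m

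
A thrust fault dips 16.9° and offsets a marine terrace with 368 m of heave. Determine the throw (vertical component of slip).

throw = heave × tan(dip) = 368 × tan(16.9°) = 112 m

112 m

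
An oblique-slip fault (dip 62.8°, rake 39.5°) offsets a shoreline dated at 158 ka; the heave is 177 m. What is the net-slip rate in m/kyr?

3.85 m/kyr

dip-slip = heave / cos(dip) = 177 / cos(62.8°) = 387.2 m
net slip = dip-slip / sin(rake) = 387.2 / sin(39.5°) = 608.8 m
rate = 608.8 m / 158 ka = 0.00385 m/yr = 3.85 m/kyr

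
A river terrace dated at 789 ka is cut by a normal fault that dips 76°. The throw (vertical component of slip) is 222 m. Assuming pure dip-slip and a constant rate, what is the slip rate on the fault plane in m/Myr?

290 m/Myr

dip-slip = throw / sin(dip) = 222 m / sin(76°) = 228.8 m
rate = 228.8 m / 789 ka = 0.000290 m/yr = 290 m/Myr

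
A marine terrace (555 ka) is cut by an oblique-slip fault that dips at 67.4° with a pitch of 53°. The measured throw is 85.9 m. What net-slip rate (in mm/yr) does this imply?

0.210 mm/yr

dip-slip = throw / sin(dip) = 85.9 / sin(67.4°) = 93.04 m
net slip = dip-slip / sin(rake) = 93.04 / sin(53°) = 116.5 m
rate = 116.5 m / 555 ka = 0.000210 m/yr = 0.210 mm/yr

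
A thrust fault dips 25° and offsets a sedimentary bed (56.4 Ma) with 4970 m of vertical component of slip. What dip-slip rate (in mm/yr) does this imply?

dip-slip = throw / sin(dip) = 4970 m / sin(25°) = 11760 m
rate = 11760 m / 56.4 Ma = 0.000209 m/yr = 0.209 mm/yr

0.209 mm/yr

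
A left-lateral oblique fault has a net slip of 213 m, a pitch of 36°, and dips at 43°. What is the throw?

dip-slip = net slip × sin(rake) = 213 m × sin(36°) = 125.2 m
throw = dip-slip × sin(dip) = 125.2 × sin(43°) = 85.4 m

85.4 m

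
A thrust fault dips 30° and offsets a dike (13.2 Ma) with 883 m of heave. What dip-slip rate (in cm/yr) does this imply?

dip-slip = heave / cos(dip) = 883 m / cos(30°) = 1020 m
rate = 1020 m / 13.2 Ma = 0.0000772 m/yr = 0.00772 cm/yr

0.00772 cm/yr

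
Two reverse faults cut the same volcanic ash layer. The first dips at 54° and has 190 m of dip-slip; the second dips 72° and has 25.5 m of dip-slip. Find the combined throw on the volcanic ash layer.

throw_A = 190 × sin(54°) = 153.7 m
throw_B = 25.5 × sin(72°) = 24.25 m
total = 153.7 + 24.25 = 178 m

178 m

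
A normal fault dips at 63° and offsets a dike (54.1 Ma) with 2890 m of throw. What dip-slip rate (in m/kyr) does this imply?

dip-slip = throw / sin(dip) = 2890 m / sin(63°) = 3244 m
rate = 3244 m / 54.1 Ma = 0.0000600 m/yr = 0.0600 m/kyr

0.0600 m/kyr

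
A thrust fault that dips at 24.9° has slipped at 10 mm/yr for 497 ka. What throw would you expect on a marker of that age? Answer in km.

2.09 km

dip-slip = rate × time = 10 mm/yr × 497 ka = 4970 m
throw = dip-slip × sin(dip) = 4970 × sin(24.9°) = 2090 m = 2.09 km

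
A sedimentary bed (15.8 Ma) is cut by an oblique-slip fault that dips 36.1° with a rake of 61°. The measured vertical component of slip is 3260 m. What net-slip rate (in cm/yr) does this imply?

0.0400 cm/yr

dip-slip = throw / sin(dip) = 3260 / sin(36.1°) = 5533 m
net slip = dip-slip / sin(rake) = 5533 / sin(61°) = 6326 m
rate = 6326 m / 15.8 Ma = 0.000400 m/yr = 0.0400 cm/yr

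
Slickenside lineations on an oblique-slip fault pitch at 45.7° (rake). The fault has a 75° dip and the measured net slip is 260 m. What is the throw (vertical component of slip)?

dip-slip = net slip × sin(rake) = 260 m × sin(45.7°) = 186.1 m
throw = dip-slip × sin(dip) = 186.1 × sin(75°) = 180 m

180 m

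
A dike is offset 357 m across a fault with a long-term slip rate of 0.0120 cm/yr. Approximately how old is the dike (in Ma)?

age = offset / rate = 357 m / (0.0120 cm/yr) = 2.98e+06 yr = 2.98 Ma

2.98 Ma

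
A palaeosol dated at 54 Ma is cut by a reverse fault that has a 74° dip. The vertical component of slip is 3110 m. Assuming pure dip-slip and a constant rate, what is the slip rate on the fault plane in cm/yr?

dip-slip = throw / sin(dip) = 3110 m / sin(74°) = 3235 m
rate = 3235 m / 54 Ma = 0.0000599 m/yr = 0.00599 cm/yr

0.00599 cm/yr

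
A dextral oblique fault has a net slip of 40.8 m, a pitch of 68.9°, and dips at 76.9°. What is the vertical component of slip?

37.1 m

dip-slip = net slip × sin(rake) = 40.8 m × sin(68.9°) = 38.06 m
throw = dip-slip × sin(dip) = 38.06 × sin(76.9°) = 37.1 m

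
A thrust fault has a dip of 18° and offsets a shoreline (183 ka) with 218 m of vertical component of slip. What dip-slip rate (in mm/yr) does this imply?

3.85 mm/yr

dip-slip = throw / sin(dip) = 218 m / sin(18°) = 705.5 m
rate = 705.5 m / 183 ka = 0.00385 m/yr = 3.85 mm/yr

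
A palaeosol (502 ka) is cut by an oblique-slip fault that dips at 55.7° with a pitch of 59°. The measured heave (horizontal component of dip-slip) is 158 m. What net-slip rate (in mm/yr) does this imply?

dip-slip = heave / cos(dip) = 158 / cos(55.7°) = 280.4 m
net slip = dip-slip / sin(rake) = 280.4 / sin(59°) = 327.1 m
rate = 327.1 m / 502 ka = 0.000652 m/yr = 0.652 mm/yr

0.652 mm/yr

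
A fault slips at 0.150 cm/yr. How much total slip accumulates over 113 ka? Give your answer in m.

170 m

slip = rate × time = 0.150 cm/yr × 113 ka = 170 m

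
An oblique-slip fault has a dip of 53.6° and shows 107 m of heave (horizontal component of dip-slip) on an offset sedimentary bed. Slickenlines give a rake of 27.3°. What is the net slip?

393 m

dip-slip = heave / cos(dip) = 107 / cos(53.6°) = 180.3 m
net slip = dip-slip / sin(rake) = 180.3 / sin(27.3°) = 393 m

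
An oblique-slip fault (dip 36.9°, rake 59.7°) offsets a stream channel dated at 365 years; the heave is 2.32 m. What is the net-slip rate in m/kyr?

dip-slip = heave / cos(dip) = 2.32 / cos(36.9°) = 2.901 m
net slip = dip-slip / sin(rake) = 2.901 / sin(59.7°) = 3.360 m
rate = 3.360 m / 365 years = 0.00921 m/yr = 9.21 m/kyr

9.21 m/kyr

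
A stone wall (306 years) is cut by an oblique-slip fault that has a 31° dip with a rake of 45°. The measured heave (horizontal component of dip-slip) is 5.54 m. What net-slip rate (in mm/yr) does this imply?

dip-slip = heave / cos(dip) = 5.54 / cos(31°) = 6.463 m
net slip = dip-slip / sin(rake) = 6.463 / sin(45°) = 9.140 m
rate = 9.140 m / 306 years = 0.0299 m/yr = 29.9 mm/yr

29.9 mm/yr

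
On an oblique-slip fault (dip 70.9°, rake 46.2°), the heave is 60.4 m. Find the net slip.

dip-slip = heave / cos(dip) = 60.4 / cos(70.9°) = 184.6 m
net slip = dip-slip / sin(rake) = 184.6 / sin(46.2°) = 256 m

256 m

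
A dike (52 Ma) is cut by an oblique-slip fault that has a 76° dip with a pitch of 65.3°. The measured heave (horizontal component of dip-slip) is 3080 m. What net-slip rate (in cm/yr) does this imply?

0.0269 cm/yr

dip-slip = heave / cos(dip) = 3080 / cos(76°) = 12730 m
net slip = dip-slip / sin(rake) = 12730 / sin(65.3°) = 14010 m
rate = 14010 m / 52 Ma = 0.000269 m/yr = 0.0269 cm/yr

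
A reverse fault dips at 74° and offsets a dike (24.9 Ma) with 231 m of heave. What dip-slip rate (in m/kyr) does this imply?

dip-slip = heave / cos(dip) = 231 m / cos(74°) = 838.1 m
rate = 838.1 m / 24.9 Ma = 0.0000337 m/yr = 0.0337 m/kyr

0.0337 m/kyr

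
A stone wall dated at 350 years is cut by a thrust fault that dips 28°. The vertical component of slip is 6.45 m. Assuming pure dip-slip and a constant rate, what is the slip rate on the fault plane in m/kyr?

39.3 m/kyr

dip-slip = throw / sin(dip) = 6.45 m / sin(28°) = 13.74 m
rate = 13.74 m / 350 years = 0.0393 m/yr = 39.3 m/kyr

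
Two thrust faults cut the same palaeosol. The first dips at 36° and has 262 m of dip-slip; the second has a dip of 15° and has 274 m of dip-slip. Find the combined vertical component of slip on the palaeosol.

throw_A = 262 × sin(36°) = 154 m
throw_B = 274 × sin(15°) = 70.92 m
total = 154 + 70.92 = 225 m

225 m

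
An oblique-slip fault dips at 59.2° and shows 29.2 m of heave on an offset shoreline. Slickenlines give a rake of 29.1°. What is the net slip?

dip-slip = heave / cos(dip) = 29.2 / cos(59.2°) = 57.03 m
net slip = dip-slip / sin(rake) = 57.03 / sin(29.1°) = 117 m

117 m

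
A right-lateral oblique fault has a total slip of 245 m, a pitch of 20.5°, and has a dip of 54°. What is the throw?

69.4 m

dip-slip = net slip × sin(rake) = 245 m × sin(20.5°) = 85.80 m
throw = dip-slip × sin(dip) = 85.80 × sin(54°) = 69.4 m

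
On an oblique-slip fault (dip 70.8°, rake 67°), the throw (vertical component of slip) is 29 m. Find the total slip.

dip-slip = throw / sin(dip) = 29 / sin(70.8°) = 30.71 m
net slip = dip-slip / sin(rake) = 30.71 / sin(67°) = 33.4 m

33.4 m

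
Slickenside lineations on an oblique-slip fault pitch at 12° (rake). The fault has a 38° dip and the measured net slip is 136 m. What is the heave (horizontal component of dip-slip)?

dip-slip = net slip × sin(rake) = 136 m × sin(12°) = 28.28 m
heave = dip-slip × cos(dip) = 28.28 × cos(38°) = 22.3 m

22.3 m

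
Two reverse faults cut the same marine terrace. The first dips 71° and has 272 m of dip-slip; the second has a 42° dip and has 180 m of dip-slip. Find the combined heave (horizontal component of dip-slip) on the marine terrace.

222 m

heave_A = 272 × cos(71°) = 88.55 m
heave_B = 180 × cos(42°) = 133.8 m
total = 88.55 + 133.8 = 222 m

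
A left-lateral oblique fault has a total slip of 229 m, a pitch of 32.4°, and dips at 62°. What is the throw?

dip-slip = net slip × sin(rake) = 229 m × sin(32.4°) = 122.7 m
throw = dip-slip × sin(dip) = 122.7 × sin(62°) = 108 m

108 m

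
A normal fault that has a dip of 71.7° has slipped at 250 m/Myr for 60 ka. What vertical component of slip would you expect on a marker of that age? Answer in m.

14.2 m

dip-slip = rate × time = 250 m/Myr × 60 ka = 15 m
throw = dip-slip × sin(dip) = 15 × sin(71.7°) = 14.2 m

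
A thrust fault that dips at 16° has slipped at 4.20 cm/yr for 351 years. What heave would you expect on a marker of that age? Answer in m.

14.2 m

dip-slip = rate × time = 4.20 cm/yr × 351 years = 14.74 m
heave = dip-slip × cos(dip) = 14.74 × cos(16°) = 14.2 m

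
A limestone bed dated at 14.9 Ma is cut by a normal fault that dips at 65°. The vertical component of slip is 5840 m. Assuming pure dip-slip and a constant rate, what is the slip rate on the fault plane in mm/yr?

0.432 mm/yr

dip-slip = throw / sin(dip) = 5840 m / sin(65°) = 6444 m
rate = 6444 m / 14.9 Ma = 0.000432 m/yr = 0.432 mm/yr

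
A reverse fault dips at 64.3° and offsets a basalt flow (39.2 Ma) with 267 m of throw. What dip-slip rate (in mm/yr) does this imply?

0.00756 mm/yr

dip-slip = throw / sin(dip) = 267 m / sin(64.3°) = 296.3 m
rate = 296.3 m / 39.2 Ma = 0.00000756 m/yr = 0.00756 mm/yr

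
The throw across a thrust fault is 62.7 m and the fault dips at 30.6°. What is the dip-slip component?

dip-slip = throw / sin(dip) = 62.7 / sin(30.6°) = 123 m

123 m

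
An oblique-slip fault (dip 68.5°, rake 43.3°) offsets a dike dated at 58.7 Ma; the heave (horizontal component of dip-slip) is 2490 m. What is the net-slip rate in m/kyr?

dip-slip = heave / cos(dip) = 2490 / cos(68.5°) = 6794 m
net slip = dip-slip / sin(rake) = 6794 / sin(43.3°) = 9906 m
rate = 9906 m / 58.7 Ma = 0.000169 m/yr = 0.169 m/kyr

0.169 m/kyr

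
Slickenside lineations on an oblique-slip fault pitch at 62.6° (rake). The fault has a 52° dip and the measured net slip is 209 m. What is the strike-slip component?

96.2 m

strike-slip = net slip × cos(rake) = 209 m × cos(62.6°) = 96.2 m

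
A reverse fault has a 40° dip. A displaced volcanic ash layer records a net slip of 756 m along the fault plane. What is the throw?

throw = dip-slip × sin(dip) = 756 m × sin(40°) = 486 m

486 m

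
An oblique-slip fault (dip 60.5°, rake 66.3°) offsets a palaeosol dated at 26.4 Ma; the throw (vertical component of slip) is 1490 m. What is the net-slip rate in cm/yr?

0.00708 cm/yr

dip-slip = throw / sin(dip) = 1490 / sin(60.5°) = 1712 m
net slip = dip-slip / sin(rake) = 1712 / sin(66.3°) = 1870 m
rate = 1870 m / 26.4 Ma = 0.0000708 m/yr = 0.00708 cm/yr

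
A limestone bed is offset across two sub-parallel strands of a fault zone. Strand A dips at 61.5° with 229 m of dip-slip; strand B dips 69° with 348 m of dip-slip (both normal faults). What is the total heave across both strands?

heave_A = 229 × cos(61.5°) = 109.3 m
heave_B = 348 × cos(69°) = 124.7 m
total = 109.3 + 124.7 = 234 m

234 m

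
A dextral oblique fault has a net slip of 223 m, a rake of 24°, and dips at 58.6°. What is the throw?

77.4 m

dip-slip = net slip × sin(rake) = 223 m × sin(24°) = 90.70 m
throw = dip-slip × sin(dip) = 90.70 × sin(58.6°) = 77.4 m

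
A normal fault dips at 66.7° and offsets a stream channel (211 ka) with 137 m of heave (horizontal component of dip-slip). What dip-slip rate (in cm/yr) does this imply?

dip-slip = heave / cos(dip) = 137 m / cos(66.7°) = 346.4 m
rate = 346.4 m / 211 ka = 0.00164 m/yr = 0.164 cm/yr

0.164 cm/yr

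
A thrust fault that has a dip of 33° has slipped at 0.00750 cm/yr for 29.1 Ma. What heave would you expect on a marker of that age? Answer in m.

1830 m

dip-slip = rate × time = 0.00750 cm/yr × 29.1 Ma = 2182 m
heave = dip-slip × cos(dip) = 2182 × cos(33°) = 1830 m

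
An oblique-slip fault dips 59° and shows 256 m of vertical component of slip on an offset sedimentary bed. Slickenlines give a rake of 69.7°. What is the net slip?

318 m

dip-slip = throw / sin(dip) = 256 / sin(59°) = 298.7 m
net slip = dip-slip / sin(rake) = 298.7 / sin(69.7°) = 318 m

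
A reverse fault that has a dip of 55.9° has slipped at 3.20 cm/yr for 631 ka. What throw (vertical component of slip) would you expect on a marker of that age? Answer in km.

dip-slip = rate × time = 3.20 cm/yr × 631 ka = 20190 m
throw = dip-slip × sin(dip) = 20190 × sin(55.9°) = 16700 m = 16.7 km

16.7 km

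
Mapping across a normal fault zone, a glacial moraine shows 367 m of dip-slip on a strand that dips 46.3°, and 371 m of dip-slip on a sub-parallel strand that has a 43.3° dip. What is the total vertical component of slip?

throw_A = 367 × sin(46.3°) = 265.3 m
throw_B = 371 × sin(43.3°) = 254.4 m
total = 265.3 + 254.4 = 520 m

520 m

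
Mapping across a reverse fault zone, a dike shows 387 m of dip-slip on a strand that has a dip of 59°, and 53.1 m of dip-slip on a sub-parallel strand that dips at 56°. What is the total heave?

heave_A = 387 × cos(59°) = 199.3 m
heave_B = 53.1 × cos(56°) = 29.69 m
total = 199.3 + 29.69 = 229 m

229 m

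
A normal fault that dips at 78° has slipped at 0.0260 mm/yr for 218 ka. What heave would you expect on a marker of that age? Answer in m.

dip-slip = rate × time = 0.0260 mm/yr × 218 ka = 5.668 m
heave = dip-slip × cos(dip) = 5.668 × cos(78°) = 1.18 m

1.18 m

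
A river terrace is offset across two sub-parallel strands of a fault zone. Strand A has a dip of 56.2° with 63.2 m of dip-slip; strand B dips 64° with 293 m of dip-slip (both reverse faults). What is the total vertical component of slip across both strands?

throw_A = 63.2 × sin(56.2°) = 52.52 m
throw_B = 293 × sin(64°) = 263.3 m
total = 52.52 + 263.3 = 316 m

316 m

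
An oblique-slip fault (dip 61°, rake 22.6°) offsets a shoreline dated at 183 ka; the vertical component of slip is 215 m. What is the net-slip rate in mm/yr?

dip-slip = throw / sin(dip) = 215 / sin(61°) = 245.8 m
net slip = dip-slip / sin(rake) = 245.8 / sin(22.6°) = 639.7 m
rate = 639.7 m / 183 ka = 0.00350 m/yr = 3.50 mm/yr

3.50 mm/yr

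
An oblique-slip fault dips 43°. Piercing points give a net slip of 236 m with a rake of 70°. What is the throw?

dip-slip = net slip × sin(rake) = 236 m × sin(70°) = 221.8 m
throw = dip-slip × sin(dip) = 221.8 × sin(43°) = 151 m

151 m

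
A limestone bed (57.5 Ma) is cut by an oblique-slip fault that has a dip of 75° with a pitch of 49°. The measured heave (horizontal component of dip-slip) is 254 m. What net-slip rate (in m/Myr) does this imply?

22.6 m/Myr

dip-slip = heave / cos(dip) = 254 / cos(75°) = 981.4 m
net slip = dip-slip / sin(rake) = 981.4 / sin(49°) = 1300 m
rate = 1300 m / 57.5 Ma = 0.0000226 m/yr = 22.6 m/Myr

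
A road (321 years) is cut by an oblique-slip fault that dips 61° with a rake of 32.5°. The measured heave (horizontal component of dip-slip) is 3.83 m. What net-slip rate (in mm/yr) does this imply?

45.8 mm/yr

dip-slip = heave / cos(dip) = 3.83 / cos(61°) = 7.900 m
net slip = dip-slip / sin(rake) = 7.900 / sin(32.5°) = 14.70 m
rate = 14.70 m / 321 years = 0.0458 m/yr = 45.8 mm/yr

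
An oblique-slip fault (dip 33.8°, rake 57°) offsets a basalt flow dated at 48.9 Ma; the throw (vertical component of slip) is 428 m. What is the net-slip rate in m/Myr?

18.8 m/Myr

dip-slip = throw / sin(dip) = 428 / sin(33.8°) = 769.4 m
net slip = dip-slip / sin(rake) = 769.4 / sin(57°) = 917.4 m
rate = 917.4 m / 48.9 Ma = 0.0000188 m/yr = 18.8 m/Myr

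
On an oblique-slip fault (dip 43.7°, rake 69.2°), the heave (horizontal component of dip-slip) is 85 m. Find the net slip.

dip-slip = heave / cos(dip) = 85 / cos(43.7°) = 117.6 m
net slip = dip-slip / sin(rake) = 117.6 / sin(69.2°) = 126 m

126 m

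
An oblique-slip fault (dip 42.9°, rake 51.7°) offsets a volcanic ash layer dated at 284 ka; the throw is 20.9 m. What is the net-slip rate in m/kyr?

dip-slip = throw / sin(dip) = 20.9 / sin(42.9°) = 30.70 m
net slip = dip-slip / sin(rake) = 30.70 / sin(51.7°) = 39.12 m
rate = 39.12 m / 284 ka = 0.000138 m/yr = 0.138 m/kyr

0.138 m/kyr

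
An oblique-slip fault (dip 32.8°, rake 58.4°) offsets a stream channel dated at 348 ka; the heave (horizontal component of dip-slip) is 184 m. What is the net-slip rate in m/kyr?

dip-slip = heave / cos(dip) = 184 / cos(32.8°) = 218.9 m
net slip = dip-slip / sin(rake) = 218.9 / sin(58.4°) = 257 m
rate = 257 m / 348 ka = 0.000739 m/yr = 0.739 m/kyr

0.739 m/kyr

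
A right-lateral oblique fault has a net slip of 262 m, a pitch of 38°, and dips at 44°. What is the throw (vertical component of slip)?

112 m

dip-slip = net slip × sin(rake) = 262 m × sin(38°) = 161.3 m
throw = dip-slip × sin(dip) = 161.3 × sin(44°) = 112 m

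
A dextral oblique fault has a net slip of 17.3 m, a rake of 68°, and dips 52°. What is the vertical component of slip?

12.6 m

dip-slip = net slip × sin(rake) = 17.3 m × sin(68°) = 16.04 m
throw = dip-slip × sin(dip) = 16.04 × sin(52°) = 12.6 m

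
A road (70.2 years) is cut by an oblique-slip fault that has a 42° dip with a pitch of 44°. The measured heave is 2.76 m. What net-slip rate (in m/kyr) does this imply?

dip-slip = heave / cos(dip) = 2.76 / cos(42°) = 3.714 m
net slip = dip-slip / sin(rake) = 3.714 / sin(44°) = 5.346 m
rate = 5.346 m / 70.2 years = 0.0762 m/yr = 76.2 m/kyr

76.2 m/kyr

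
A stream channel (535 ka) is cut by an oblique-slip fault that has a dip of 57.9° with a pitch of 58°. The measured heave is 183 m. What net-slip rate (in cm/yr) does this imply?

dip-slip = heave / cos(dip) = 183 / cos(57.9°) = 344.4 m
net slip = dip-slip / sin(rake) = 344.4 / sin(58°) = 406.1 m
rate = 406.1 m / 535 ka = 0.000759 m/yr = 0.0759 cm/yr

0.0759 cm/yr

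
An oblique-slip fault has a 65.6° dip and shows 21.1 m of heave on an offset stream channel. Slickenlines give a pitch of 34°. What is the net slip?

dip-slip = heave / cos(dip) = 21.1 / cos(65.6°) = 51.08 m
net slip = dip-slip / sin(rake) = 51.08 / sin(34°) = 91.3 m

91.3 m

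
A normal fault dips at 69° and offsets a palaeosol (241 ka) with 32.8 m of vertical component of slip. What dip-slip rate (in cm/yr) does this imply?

0.0146 cm/yr

dip-slip = throw / sin(dip) = 32.8 m / sin(69°) = 35.13 m
rate = 35.13 m / 241 ka = 0.000146 m/yr = 0.0146 cm/yr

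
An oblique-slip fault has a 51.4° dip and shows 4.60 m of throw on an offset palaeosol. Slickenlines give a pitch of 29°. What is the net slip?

12.1 m

dip-slip = throw / sin(dip) = 4.60 / sin(51.4°) = 5.886 m
net slip = dip-slip / sin(rake) = 5.886 / sin(29°) = 12.1 m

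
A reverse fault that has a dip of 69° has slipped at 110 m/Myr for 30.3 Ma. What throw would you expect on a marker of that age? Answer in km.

3.11 km

dip-slip = rate × time = 110 m/Myr × 30.3 Ma = 3333 m
throw = dip-slip × sin(dip) = 3333 × sin(69°) = 3110 m = 3.11 km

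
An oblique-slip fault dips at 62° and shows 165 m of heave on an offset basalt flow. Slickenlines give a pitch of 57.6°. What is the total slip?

416 m

dip-slip = heave / cos(dip) = 165 / cos(62°) = 351.5 m
net slip = dip-slip / sin(rake) = 351.5 / sin(57.6°) = 416 m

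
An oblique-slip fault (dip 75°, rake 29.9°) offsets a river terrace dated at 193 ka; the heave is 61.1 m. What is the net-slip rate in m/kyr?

2.45 m/kyr

dip-slip = heave / cos(dip) = 61.1 / cos(75°) = 236.1 m
net slip = dip-slip / sin(rake) = 236.1 / sin(29.9°) = 473.6 m
rate = 473.6 m / 193 ka = 0.00245 m/yr = 2.45 m/kyr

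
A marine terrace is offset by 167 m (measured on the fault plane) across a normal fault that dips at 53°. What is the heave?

heave = dip-slip × cos(dip) = 167 m × cos(53°) = 101 m

101 m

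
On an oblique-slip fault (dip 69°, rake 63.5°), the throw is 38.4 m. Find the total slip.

46 m

dip-slip = throw / sin(dip) = 38.4 / sin(69°) = 41.13 m
net slip = dip-slip / sin(rake) = 41.13 / sin(63.5°) = 46 m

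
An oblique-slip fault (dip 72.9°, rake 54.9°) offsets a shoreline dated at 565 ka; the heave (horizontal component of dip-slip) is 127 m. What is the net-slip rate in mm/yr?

0.934 mm/yr

dip-slip = heave / cos(dip) = 127 / cos(72.9°) = 431.9 m
net slip = dip-slip / sin(rake) = 431.9 / sin(54.9°) = 527.9 m
rate = 527.9 m / 565 ka = 0.000934 m/yr = 0.934 mm/yr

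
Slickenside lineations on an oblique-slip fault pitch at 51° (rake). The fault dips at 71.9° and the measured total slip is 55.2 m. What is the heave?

dip-slip = net slip × sin(rake) = 55.2 m × sin(51°) = 42.90 m
heave = dip-slip × cos(dip) = 42.90 × cos(71.9°) = 13.3 m

13.3 m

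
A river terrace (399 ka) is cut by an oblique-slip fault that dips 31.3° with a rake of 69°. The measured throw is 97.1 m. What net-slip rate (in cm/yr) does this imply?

dip-slip = throw / sin(dip) = 97.1 / sin(31.3°) = 186.9 m
net slip = dip-slip / sin(rake) = 186.9 / sin(69°) = 200.2 m
rate = 200.2 m / 399 ka = 0.000502 m/yr = 0.0502 cm/yr

0.0502 cm/yr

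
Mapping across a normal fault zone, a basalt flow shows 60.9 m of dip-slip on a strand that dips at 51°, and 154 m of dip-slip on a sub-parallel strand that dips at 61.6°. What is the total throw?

throw_A = 60.9 × sin(51°) = 47.33 m
throw_B = 154 × sin(61.6°) = 135.5 m
total = 47.33 + 135.5 = 183 m

183 m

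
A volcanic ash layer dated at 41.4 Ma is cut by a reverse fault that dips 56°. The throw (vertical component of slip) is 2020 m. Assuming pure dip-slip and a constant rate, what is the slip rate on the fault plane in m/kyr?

dip-slip = throw / sin(dip) = 2020 m / sin(56°) = 2437 m
rate = 2437 m / 41.4 Ma = 0.0000589 m/yr = 0.0589 m/kyr

0.0589 m/kyr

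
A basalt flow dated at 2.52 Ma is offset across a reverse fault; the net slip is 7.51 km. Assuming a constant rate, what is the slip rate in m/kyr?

2.98 m/kyr

rate = 7.51 km / 2.52 Ma = 0.00298 m/yr = 2.98 m/kyr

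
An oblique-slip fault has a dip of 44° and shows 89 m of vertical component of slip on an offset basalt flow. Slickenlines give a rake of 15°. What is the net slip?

495 m

dip-slip = throw / sin(dip) = 89 / sin(44°) = 128.1 m
net slip = dip-slip / sin(rake) = 128.1 / sin(15°) = 495 m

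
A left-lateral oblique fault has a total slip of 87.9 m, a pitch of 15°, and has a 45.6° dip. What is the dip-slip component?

dip-slip = net slip × sin(rake) = 87.9 m × sin(15°) = 22.8 m

22.8 m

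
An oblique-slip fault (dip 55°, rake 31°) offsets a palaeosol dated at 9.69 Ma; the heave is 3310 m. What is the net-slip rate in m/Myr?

1160 m/Myr

dip-slip = heave / cos(dip) = 3310 / cos(55°) = 5771 m
net slip = dip-slip / sin(rake) = 5771 / sin(31°) = 11200 m
rate = 11200 m / 9.69 Ma = 0.00116 m/yr = 1160 m/Myr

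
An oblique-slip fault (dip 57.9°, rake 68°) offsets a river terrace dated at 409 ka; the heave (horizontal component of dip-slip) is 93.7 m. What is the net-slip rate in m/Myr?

dip-slip = heave / cos(dip) = 93.7 / cos(57.9°) = 176.3 m
net slip = dip-slip / sin(rake) = 176.3 / sin(68°) = 190.2 m
rate = 190.2 m / 409 ka = 0.000465 m/yr = 465 m/Myr

465 m/Myr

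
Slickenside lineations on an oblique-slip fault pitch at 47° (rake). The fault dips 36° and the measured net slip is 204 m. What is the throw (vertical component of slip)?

dip-slip = net slip × sin(rake) = 204 m × sin(47°) = 149.2 m
throw = dip-slip × sin(dip) = 149.2 × sin(36°) = 87.7 m

87.7 m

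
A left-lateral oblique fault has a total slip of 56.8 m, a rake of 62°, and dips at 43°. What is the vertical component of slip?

dip-slip = net slip × sin(rake) = 56.8 m × sin(62°) = 50.15 m
throw = dip-slip × sin(dip) = 50.15 × sin(43°) = 34.2 m

34.2 m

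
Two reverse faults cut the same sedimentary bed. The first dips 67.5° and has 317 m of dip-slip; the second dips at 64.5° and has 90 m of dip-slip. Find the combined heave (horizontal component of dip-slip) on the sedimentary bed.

160 m

heave_A = 317 × cos(67.5°) = 121.3 m
heave_B = 90 × cos(64.5°) = 38.75 m
total = 121.3 + 38.75 = 160 m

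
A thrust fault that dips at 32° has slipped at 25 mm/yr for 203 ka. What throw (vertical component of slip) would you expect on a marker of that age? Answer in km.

dip-slip = rate × time = 25 mm/yr × 203 ka = 5075 m
throw = dip-slip × sin(dip) = 5075 × sin(32°) = 2690 m = 2.69 km

2.69 km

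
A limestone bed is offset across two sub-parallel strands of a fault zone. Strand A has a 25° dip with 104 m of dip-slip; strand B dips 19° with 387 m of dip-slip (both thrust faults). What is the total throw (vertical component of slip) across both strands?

170 m

throw_A = 104 × sin(25°) = 43.95 m
throw_B = 387 × sin(19°) = 126 m
total = 43.95 + 126 = 170 m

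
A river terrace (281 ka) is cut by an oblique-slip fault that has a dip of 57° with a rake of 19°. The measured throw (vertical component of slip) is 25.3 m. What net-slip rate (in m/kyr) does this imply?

dip-slip = throw / sin(dip) = 25.3 / sin(57°) = 30.17 m
net slip = dip-slip / sin(rake) = 30.17 / sin(19°) = 92.66 m
rate = 92.66 m / 281 ka = 0.000330 m/yr = 0.330 m/kyr

0.330 m/kyr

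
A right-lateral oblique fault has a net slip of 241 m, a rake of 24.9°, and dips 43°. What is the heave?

dip-slip = net slip × sin(rake) = 241 m × sin(24.9°) = 101.5 m
heave = dip-slip × cos(dip) = 101.5 × cos(43°) = 74.2 m

74.2 m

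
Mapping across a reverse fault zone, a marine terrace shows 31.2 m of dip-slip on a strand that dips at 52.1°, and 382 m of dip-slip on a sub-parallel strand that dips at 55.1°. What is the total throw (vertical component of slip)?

338 m

throw_A = 31.2 × sin(52.1°) = 24.62 m
throw_B = 382 × sin(55.1°) = 313.3 m
total = 24.62 + 313.3 = 338 m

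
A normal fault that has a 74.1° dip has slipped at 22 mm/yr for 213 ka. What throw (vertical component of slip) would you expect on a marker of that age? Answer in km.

dip-slip = rate × time = 22 mm/yr × 213 ka = 4686 m
throw = dip-slip × sin(dip) = 4686 × sin(74.1°) = 4510 m = 4.51 km

4.51 km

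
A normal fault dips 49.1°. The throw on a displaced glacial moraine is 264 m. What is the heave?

heave = throw / tan(dip) = 264 / tan(49.1°) = 229 m

229 m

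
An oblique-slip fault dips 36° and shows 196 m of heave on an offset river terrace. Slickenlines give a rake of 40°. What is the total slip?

dip-slip = heave / cos(dip) = 196 / cos(36°) = 242.3 m
net slip = dip-slip / sin(rake) = 242.3 / sin(40°) = 377 m

377 m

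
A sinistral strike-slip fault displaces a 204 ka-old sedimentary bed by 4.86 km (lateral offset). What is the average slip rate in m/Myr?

rate = 4.86 km / 204 ka = 0.0238 m/yr = 23800 m/Myr

23800 m/Myr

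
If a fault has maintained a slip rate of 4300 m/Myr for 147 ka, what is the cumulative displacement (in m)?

632 m

slip = rate × time = 4300 m/Myr × 147 ka = 632 m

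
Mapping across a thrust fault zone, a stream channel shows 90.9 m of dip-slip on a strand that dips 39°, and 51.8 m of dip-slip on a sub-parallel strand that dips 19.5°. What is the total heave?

119 m

heave_A = 90.9 × cos(39°) = 70.64 m
heave_B = 51.8 × cos(19.5°) = 48.83 m
total = 70.64 + 48.83 = 119 m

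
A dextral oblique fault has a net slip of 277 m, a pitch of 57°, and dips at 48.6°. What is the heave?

dip-slip = net slip × sin(rake) = 277 m × sin(57°) = 232.3 m
heave = dip-slip × cos(dip) = 232.3 × cos(48.6°) = 154 m

154 m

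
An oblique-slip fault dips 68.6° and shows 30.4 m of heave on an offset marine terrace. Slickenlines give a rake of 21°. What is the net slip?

232 m

dip-slip = heave / cos(dip) = 30.4 / cos(68.6°) = 83.32 m
net slip = dip-slip / sin(rake) = 83.32 / sin(21°) = 232 m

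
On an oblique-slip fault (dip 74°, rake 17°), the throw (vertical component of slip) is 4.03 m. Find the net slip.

dip-slip = throw / sin(dip) = 4.03 / sin(74°) = 4.192 m
net slip = dip-slip / sin(rake) = 4.192 / sin(17°) = 14.3 m

14.3 m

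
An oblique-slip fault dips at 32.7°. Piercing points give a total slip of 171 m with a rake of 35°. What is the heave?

dip-slip = net slip × sin(rake) = 171 m × sin(35°) = 98.08 m
heave = dip-slip × cos(dip) = 98.08 × cos(32.7°) = 82.5 m

82.5 m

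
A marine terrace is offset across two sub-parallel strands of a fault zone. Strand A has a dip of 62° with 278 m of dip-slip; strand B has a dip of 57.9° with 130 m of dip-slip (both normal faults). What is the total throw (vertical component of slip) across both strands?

356 m

throw_A = 278 × sin(62°) = 245.5 m
throw_B = 130 × sin(57.9°) = 110.1 m
total = 245.5 + 110.1 = 356 m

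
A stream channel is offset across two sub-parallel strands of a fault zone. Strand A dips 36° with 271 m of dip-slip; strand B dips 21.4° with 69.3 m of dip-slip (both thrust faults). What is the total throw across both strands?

185 m

throw_A = 271 × sin(36°) = 159.3 m
throw_B = 69.3 × sin(21.4°) = 25.29 m
total = 159.3 + 25.29 = 185 m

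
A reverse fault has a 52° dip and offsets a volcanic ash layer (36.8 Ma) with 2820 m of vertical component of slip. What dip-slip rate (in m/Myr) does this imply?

97.2 m/Myr

dip-slip = throw / sin(dip) = 2820 m / sin(52°) = 3579 m
rate = 3579 m / 36.8 Ma = 0.0000972 m/yr = 97.2 m/Myr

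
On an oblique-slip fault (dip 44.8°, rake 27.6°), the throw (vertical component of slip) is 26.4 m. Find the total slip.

80.9 m

dip-slip = throw / sin(dip) = 26.4 / sin(44.8°) = 37.47 m
net slip = dip-slip / sin(rake) = 37.47 / sin(27.6°) = 80.9 m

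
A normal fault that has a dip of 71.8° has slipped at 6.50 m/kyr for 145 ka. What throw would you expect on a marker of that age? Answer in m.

dip-slip = rate × time = 6.50 m/kyr × 145 ka = 942.5 m
throw = dip-slip × sin(dip) = 942.5 × sin(71.8°) = 895 m

895 m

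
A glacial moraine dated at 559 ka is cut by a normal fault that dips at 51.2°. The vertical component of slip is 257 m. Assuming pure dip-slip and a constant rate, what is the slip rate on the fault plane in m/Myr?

590 m/Myr

dip-slip = throw / sin(dip) = 257 m / sin(51.2°) = 329.8 m
rate = 329.8 m / 559 ka = 0.000590 m/yr = 590 m/Myr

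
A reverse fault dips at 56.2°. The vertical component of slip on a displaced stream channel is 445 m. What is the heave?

heave = throw / tan(dip) = 445 / tan(56.2°) = 298 m

298 m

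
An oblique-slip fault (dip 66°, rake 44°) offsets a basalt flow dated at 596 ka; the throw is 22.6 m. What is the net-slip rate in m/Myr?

dip-slip = throw / sin(dip) = 22.6 / sin(66°) = 24.74 m
net slip = dip-slip / sin(rake) = 24.74 / sin(44°) = 35.61 m
rate = 35.61 m / 596 ka = 0.0000598 m/yr = 59.8 m/Myr

59.8 m/Myr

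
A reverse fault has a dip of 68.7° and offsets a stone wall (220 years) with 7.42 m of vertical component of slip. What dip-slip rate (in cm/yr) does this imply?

3.62 cm/yr

dip-slip = throw / sin(dip) = 7.42 m / sin(68.7°) = 7.964 m
rate = 7.964 m / 220 years = 0.0362 m/yr = 3.62 cm/yr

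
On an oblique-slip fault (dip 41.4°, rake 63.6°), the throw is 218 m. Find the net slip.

dip-slip = throw / sin(dip) = 218 / sin(41.4°) = 329.6 m
net slip = dip-slip / sin(rake) = 329.6 / sin(63.6°) = 368 m

368 m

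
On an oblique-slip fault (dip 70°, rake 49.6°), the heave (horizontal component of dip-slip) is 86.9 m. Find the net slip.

dip-slip = heave / cos(dip) = 86.9 / cos(70°) = 254.1 m
net slip = dip-slip / sin(rake) = 254.1 / sin(49.6°) = 334 m

334 m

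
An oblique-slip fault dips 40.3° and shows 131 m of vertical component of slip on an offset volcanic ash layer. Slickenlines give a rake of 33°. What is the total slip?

dip-slip = throw / sin(dip) = 131 / sin(40.3°) = 202.5 m
net slip = dip-slip / sin(rake) = 202.5 / sin(33°) = 372 m

372 m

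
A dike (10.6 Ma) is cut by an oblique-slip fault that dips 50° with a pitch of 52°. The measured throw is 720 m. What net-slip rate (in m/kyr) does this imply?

0.113 m/kyr

dip-slip = throw / sin(dip) = 720 / sin(50°) = 939.9 m
net slip = dip-slip / sin(rake) = 939.9 / sin(52°) = 1193 m
rate = 1193 m / 10.6 Ma = 0.000113 m/yr = 0.113 m/kyr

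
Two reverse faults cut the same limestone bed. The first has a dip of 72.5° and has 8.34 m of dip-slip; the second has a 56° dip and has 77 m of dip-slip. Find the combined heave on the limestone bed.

heave_A = 8.34 × cos(72.5°) = 2.508 m
heave_B = 77 × cos(56°) = 43.06 m
total = 2.508 + 43.06 = 45.6 m

45.6 m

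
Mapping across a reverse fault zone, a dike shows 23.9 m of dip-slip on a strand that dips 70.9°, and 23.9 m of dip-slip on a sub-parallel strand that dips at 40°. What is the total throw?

37.9 m

throw_A = 23.9 × sin(70.9°) = 22.58 m
throw_B = 23.9 × sin(40°) = 15.36 m
total = 22.58 + 15.36 = 37.9 m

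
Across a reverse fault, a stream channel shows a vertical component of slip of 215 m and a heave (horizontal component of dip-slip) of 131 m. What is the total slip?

252 m

net slip = √(throw² + heave²) = √(215² + 131²) = 252 m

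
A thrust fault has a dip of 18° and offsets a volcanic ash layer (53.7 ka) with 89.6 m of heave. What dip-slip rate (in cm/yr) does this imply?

0.175 cm/yr

dip-slip = heave / cos(dip) = 89.6 m / cos(18°) = 94.21 m
rate = 94.21 m / 53.7 ka = 0.00175 m/yr = 0.175 cm/yr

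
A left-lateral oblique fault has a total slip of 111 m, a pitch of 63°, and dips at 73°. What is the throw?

dip-slip = net slip × sin(rake) = 111 m × sin(63°) = 98.90 m
throw = dip-slip × sin(dip) = 98.90 × sin(73°) = 94.6 m

94.6 m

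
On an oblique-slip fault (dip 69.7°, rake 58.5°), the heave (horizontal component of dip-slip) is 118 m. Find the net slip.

dip-slip = heave / cos(dip) = 118 / cos(69.7°) = 340.1 m
net slip = dip-slip / sin(rake) = 340.1 / sin(58.5°) = 399 m

399 m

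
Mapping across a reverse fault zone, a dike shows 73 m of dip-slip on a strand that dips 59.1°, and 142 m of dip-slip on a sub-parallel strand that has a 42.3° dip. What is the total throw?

158 m

throw_A = 73 × sin(59.1°) = 62.64 m
throw_B = 142 × sin(42.3°) = 95.57 m
total = 62.64 + 95.57 = 158 m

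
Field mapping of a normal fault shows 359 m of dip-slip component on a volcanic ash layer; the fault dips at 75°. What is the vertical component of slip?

347 m

throw = dip-slip × sin(dip) = 359 m × sin(75°) = 347 m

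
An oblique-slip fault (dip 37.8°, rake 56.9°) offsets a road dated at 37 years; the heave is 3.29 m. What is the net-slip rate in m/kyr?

134 m/kyr

dip-slip = heave / cos(dip) = 3.29 / cos(37.8°) = 4.164 m
net slip = dip-slip / sin(rake) = 4.164 / sin(56.9°) = 4.970 m
rate = 4.970 m / 37 years = 0.134 m/yr = 134 m/kyr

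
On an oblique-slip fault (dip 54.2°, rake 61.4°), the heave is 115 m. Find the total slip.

dip-slip = heave / cos(dip) = 115 / cos(54.2°) = 196.6 m
net slip = dip-slip / sin(rake) = 196.6 / sin(61.4°) = 224 m

224 m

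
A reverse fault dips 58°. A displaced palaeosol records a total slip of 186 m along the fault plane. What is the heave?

98.6 m

heave = dip-slip × cos(dip) = 186 m × cos(58°) = 98.6 m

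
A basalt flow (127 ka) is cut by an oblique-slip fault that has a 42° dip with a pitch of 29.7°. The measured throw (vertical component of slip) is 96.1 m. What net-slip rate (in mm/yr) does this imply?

dip-slip = throw / sin(dip) = 96.1 / sin(42°) = 143.6 m
net slip = dip-slip / sin(rake) = 143.6 / sin(29.7°) = 289.9 m
rate = 289.9 m / 127 ka = 0.00228 m/yr = 2.28 mm/yr

2.28 mm/yr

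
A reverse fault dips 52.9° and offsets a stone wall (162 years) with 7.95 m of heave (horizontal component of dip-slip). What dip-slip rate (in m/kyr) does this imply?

dip-slip = heave / cos(dip) = 7.95 m / cos(52.9°) = 13.18 m
rate = 13.18 m / 162 years = 0.0814 m/yr = 81.4 m/kyr

81.4 m/kyr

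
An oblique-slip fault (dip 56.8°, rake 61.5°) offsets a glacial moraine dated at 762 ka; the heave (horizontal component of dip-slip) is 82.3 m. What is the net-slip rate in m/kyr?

0.224 m/kyr

dip-slip = heave / cos(dip) = 82.3 / cos(56.8°) = 150.3 m
net slip = dip-slip / sin(rake) = 150.3 / sin(61.5°) = 171 m
rate = 171 m / 762 ka = 0.000224 m/yr = 0.224 m/kyr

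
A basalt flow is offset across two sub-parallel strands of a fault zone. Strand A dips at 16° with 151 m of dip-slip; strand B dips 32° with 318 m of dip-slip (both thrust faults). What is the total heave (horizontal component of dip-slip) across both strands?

415 m

heave_A = 151 × cos(16°) = 145.2 m
heave_B = 318 × cos(32°) = 269.7 m
total = 145.2 + 269.7 = 415 m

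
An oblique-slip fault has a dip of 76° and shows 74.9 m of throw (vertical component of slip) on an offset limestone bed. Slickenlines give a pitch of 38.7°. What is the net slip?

123 m

dip-slip = throw / sin(dip) = 74.9 / sin(76°) = 77.19 m
net slip = dip-slip / sin(rake) = 77.19 / sin(38.7°) = 123 m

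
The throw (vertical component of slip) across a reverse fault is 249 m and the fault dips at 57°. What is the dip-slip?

dip-slip = throw / sin(dip) = 249 / sin(57°) = 297 m

297 m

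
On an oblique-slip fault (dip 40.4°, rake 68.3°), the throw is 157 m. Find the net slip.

261 m

dip-slip = throw / sin(dip) = 157 / sin(40.4°) = 242.2 m
net slip = dip-slip / sin(rake) = 242.2 / sin(68.3°) = 261 m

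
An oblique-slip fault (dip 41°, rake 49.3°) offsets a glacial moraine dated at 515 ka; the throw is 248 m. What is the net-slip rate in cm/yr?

dip-slip = throw / sin(dip) = 248 / sin(41°) = 378 m
net slip = dip-slip / sin(rake) = 378 / sin(49.3°) = 498.6 m
rate = 498.6 m / 515 ka = 0.000968 m/yr = 0.0968 cm/yr

0.0968 cm/yr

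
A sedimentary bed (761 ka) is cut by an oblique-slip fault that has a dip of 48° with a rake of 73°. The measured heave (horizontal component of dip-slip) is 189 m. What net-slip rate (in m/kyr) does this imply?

dip-slip = heave / cos(dip) = 189 / cos(48°) = 282.5 m
net slip = dip-slip / sin(rake) = 282.5 / sin(73°) = 295.4 m
rate = 295.4 m / 761 ka = 0.000388 m/yr = 0.388 m/kyr

0.388 m/kyr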